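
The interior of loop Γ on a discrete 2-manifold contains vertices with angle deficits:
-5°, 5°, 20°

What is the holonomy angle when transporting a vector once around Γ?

Holonomy = total enclosed curvature = (-5°) + 5° + 20° = 20°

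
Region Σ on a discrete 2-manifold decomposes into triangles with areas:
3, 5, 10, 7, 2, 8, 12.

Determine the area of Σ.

3 + 5 + 10 + 7 + 2 + 8 + 12 = 47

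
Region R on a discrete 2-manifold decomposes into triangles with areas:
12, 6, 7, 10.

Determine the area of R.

12 + 6 + 7 + 10 = 35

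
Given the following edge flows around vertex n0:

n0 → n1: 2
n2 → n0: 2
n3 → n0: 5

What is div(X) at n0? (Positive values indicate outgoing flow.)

Divergence = sum of outgoing flows = 2 + (-2) + (-5) = -5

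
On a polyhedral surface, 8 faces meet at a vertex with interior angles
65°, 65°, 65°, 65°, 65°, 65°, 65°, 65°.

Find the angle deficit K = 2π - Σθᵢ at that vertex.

Sum of angles = 520°. K = 360° - 520° = -160° = -8π/9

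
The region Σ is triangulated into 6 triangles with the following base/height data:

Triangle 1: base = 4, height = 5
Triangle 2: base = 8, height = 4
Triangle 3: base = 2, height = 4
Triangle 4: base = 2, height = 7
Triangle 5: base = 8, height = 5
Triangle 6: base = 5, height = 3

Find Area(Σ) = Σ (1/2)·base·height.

(1/2)×4×5 + (1/2)×8×4 + (1/2)×2×4 + (1/2)×2×7 + (1/2)×8×5 + (1/2)×5×3 = 64.5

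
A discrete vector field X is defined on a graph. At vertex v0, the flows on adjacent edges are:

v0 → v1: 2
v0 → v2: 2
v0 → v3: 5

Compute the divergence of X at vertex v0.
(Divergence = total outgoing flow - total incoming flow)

Divergence = sum of outgoing flows = 2 + 2 + 5 = 9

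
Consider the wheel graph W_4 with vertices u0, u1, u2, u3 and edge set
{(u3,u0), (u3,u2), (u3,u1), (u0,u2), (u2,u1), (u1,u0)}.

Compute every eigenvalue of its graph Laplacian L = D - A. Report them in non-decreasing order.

The wheel W_4 is the join K_1 ∨ C_3 (a hub joined to every vertex of a cycle of length 3). For a join G ∨ H (G on p vertices, H on q vertices) the Laplacian spectrum is 0, p+q, the eigenvalues of L(G) other than one 0 each shifted by +q, and the eigenvalues of L(H) other than one 0 each shifted by +p. With G = K_1 (p = 1, nothing left after dropping its 0) and H = C_3 (q = 3, eigenvalues 2 − 2cos(2πk/3), k = 0, …, 2; drop k = 0), the spectrum of W_4 is 0, 4, and 1 + (2 − 2cos(2πk/3)) = 3 − 2cos(2πk/3) for k = 1, …, 2:
k=1: 3 − 2cos(2π/3) = 4.0; k=2: 3 − 2cos(4π/3) = 4.0.
Laplacian eigenvalues (increasing order): [0.0, 4.0, 4.0, 4.0]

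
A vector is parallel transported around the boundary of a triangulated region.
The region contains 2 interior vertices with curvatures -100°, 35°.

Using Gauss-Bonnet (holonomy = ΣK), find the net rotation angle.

Holonomy = total enclosed curvature = (-100°) + 35° = -65°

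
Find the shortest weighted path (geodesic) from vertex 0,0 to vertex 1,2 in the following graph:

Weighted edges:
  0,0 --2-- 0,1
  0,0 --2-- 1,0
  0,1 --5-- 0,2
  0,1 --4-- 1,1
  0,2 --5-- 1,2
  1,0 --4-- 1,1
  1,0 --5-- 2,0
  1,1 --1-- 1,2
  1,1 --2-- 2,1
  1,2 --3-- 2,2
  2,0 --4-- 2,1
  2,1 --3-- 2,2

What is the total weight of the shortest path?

Shortest path: 0,0 → 0,1 → 1,1 → 1,2, total weight = 7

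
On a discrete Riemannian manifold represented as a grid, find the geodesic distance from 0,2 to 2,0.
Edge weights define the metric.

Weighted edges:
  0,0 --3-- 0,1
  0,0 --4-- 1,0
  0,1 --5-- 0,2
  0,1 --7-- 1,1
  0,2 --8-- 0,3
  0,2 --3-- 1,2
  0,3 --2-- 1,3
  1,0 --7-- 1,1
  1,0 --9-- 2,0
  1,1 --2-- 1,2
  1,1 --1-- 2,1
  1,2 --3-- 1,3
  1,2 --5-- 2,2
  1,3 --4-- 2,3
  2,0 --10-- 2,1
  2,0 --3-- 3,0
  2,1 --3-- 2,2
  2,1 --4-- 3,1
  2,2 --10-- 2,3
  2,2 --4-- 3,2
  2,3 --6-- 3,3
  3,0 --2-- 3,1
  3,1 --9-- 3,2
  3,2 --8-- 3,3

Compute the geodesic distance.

Shortest path: 0,2 → 1,2 → 1,1 → 2,1 → 3,1 → 3,0 → 2,0, total weight = 15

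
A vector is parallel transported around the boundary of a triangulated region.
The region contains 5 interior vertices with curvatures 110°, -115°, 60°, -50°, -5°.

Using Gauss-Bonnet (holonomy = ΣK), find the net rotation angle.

Holonomy = total enclosed curvature = 110° + (-115°) + 60° + (-50°) + (-5°) = 0°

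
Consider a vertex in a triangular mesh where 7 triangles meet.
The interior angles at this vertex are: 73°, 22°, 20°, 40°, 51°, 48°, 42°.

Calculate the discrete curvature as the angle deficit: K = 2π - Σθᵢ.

Sum of angles = 296°. K = 360° - 296° = 64° = 16π/45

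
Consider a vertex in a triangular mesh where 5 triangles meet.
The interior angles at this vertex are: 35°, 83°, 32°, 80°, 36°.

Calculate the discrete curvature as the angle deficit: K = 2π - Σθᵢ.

Sum of angles = 266°. K = 360° - 266° = 94° = 47π/90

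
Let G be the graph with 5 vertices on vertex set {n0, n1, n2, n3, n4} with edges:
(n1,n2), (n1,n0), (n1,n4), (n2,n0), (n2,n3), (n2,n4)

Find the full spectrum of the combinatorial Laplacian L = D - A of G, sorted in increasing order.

Degrees: deg(n0) = 2, deg(n1) = 3, deg(n2) = 4, deg(n3) = 1, deg(n4) = 2.
L = D − A with rows/columns ordered (n0, n1, n2, n3, n4):
  [ 2, -1, -1,  0,  0]
  [-1,  3, -1,  0, -1]
  [-1, -1,  4, -1, -1]
  [ 0,  0, -1,  1,  0]
  [ 0, -1, -1,  0,  2]
Characteristic polynomial: det(λI − L) = λ(λ − 1)(λ − 2)(λ − 4)(λ − 5).
Roots: λ = 0; (λ − 1) = 0 ⇒ λ = 1; (λ − 2) = 0 ⇒ λ = 2; (λ − 4) = 0 ⇒ λ = 4; (λ − 5) = 0 ⇒ λ = 5.
(Check: the roots sum (with multiplicity) to 12, matching trace L = Σdeg = 2·6 = 12.)
Laplacian eigenvalues (increasing order): [0.0, 1.0, 2.0, 4.0, 5.0]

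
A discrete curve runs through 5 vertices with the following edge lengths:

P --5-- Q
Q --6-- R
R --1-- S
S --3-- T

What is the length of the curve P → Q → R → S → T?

Arc length = 5 + 6 + 1 + 3 = 15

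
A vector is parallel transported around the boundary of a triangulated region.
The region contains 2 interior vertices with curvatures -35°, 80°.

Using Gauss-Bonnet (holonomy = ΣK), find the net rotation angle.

Holonomy = total enclosed curvature = (-35°) + 80° = 45°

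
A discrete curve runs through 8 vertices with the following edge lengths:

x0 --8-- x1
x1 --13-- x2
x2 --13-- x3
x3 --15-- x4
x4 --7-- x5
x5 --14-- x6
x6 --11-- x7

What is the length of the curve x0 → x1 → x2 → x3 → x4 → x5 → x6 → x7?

Arc length = 8 + 13 + 13 + 15 + 7 + 14 + 11 = 81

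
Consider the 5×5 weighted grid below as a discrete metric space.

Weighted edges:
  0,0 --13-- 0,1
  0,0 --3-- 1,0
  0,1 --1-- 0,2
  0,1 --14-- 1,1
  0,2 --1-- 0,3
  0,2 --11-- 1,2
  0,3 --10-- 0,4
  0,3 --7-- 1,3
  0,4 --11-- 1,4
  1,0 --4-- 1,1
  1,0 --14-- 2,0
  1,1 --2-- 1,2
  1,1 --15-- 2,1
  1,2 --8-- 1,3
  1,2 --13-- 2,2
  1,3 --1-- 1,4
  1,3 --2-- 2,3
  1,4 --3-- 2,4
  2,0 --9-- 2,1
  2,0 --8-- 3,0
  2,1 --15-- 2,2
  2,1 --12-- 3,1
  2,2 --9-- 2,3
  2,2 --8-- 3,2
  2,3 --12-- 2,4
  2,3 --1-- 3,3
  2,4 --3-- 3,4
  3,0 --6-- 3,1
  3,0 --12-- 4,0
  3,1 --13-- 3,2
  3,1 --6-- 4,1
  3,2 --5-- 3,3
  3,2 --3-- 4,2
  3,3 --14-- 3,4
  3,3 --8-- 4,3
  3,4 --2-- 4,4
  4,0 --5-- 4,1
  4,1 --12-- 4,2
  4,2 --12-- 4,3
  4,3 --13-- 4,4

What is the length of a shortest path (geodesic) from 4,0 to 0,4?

Shortest path: 4,0 → 4,1 → 4,2 → 3,2 → 3,3 → 2,3 → 1,3 → 1,4 → 0,4, total weight = 40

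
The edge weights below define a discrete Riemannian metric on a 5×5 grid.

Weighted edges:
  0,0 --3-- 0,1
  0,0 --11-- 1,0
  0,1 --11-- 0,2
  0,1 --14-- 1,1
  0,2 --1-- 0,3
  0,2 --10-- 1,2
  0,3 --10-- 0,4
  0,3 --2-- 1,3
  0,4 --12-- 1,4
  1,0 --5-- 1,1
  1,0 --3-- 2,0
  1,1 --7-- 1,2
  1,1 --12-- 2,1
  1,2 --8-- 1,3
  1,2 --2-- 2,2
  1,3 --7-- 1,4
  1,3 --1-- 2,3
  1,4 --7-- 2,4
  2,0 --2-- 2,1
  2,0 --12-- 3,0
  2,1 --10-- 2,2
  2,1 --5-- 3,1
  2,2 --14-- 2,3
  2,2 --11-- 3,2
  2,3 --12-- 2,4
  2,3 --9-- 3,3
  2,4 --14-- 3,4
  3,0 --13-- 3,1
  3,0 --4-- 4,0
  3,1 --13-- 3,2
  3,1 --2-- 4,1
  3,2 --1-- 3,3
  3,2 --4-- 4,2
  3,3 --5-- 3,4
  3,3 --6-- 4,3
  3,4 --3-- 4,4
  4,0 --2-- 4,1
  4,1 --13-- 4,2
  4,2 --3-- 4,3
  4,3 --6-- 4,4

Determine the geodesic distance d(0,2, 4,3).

Shortest path: 0,2 → 0,3 → 1,3 → 2,3 → 3,3 → 4,3, total weight = 19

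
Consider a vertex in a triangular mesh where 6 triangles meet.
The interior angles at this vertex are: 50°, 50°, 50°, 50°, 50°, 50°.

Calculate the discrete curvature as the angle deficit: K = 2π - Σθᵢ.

Sum of angles = 300°. K = 360° - 300° = 60°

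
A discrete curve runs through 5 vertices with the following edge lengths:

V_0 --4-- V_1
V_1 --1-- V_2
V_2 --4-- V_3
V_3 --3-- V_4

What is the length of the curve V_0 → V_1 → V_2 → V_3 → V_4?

Arc length = 4 + 1 + 4 + 3 = 12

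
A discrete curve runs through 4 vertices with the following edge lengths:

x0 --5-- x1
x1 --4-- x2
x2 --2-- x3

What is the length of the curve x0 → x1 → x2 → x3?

Arc length = 5 + 4 + 2 = 11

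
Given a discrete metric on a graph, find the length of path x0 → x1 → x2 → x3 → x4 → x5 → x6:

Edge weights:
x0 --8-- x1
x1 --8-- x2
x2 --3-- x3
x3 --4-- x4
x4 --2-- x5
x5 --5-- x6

Arc length = 8 + 8 + 3 + 4 + 2 + 5 = 30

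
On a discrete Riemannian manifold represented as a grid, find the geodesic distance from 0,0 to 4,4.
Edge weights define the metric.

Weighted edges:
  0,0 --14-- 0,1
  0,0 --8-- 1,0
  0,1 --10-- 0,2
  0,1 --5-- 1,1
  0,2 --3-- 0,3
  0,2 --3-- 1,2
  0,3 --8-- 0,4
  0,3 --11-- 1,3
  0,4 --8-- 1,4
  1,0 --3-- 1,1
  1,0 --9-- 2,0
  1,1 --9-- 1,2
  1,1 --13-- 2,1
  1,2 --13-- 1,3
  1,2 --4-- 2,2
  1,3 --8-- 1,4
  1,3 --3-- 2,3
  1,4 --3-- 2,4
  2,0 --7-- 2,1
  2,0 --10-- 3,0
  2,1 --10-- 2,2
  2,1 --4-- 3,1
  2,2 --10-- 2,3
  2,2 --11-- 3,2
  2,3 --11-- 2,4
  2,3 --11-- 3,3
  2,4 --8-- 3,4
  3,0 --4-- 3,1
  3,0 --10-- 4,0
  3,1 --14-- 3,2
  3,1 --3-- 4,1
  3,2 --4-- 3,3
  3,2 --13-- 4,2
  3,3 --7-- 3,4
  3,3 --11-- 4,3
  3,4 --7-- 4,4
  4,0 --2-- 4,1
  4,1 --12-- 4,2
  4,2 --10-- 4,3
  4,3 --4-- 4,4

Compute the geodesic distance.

Shortest path: 0,0 → 1,0 → 1,1 → 1,2 → 2,2 → 3,2 → 3,3 → 3,4 → 4,4, total weight = 53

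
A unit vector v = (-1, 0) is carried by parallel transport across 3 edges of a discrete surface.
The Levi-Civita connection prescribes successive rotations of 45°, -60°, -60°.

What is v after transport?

Total rotation: 45° + (-60°) + (-60°) = -75°. Final vector: (-0.2588, 0.9659)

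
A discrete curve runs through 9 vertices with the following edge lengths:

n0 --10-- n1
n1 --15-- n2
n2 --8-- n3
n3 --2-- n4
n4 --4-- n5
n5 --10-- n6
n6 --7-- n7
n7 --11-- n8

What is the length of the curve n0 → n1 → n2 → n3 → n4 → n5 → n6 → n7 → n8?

Arc length = 10 + 15 + 8 + 2 + 4 + 10 + 7 + 11 = 67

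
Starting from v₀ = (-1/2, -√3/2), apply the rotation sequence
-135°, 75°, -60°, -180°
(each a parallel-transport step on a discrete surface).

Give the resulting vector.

Total rotation: (-135°) + 75° + (-60°) + (-180°) = -300° ≡ 60° (mod 360°). Final vector: (0.5000, -0.8660)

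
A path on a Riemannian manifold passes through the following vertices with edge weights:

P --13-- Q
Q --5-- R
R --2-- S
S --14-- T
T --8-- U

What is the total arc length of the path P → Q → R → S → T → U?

Arc length = 13 + 5 + 2 + 14 + 8 = 42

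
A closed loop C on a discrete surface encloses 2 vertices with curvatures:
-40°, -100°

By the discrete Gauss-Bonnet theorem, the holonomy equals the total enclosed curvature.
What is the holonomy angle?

Holonomy = total enclosed curvature = (-40°) + (-100°) = -140°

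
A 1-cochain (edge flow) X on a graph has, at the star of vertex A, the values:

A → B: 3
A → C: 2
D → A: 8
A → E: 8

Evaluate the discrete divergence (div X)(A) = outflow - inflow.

Divergence = sum of outgoing flows = 3 + 2 + (-8) + 8 = 5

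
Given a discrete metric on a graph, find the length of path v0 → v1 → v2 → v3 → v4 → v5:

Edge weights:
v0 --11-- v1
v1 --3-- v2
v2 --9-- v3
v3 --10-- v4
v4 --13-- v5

Arc length = 11 + 3 + 9 + 10 + 13 = 46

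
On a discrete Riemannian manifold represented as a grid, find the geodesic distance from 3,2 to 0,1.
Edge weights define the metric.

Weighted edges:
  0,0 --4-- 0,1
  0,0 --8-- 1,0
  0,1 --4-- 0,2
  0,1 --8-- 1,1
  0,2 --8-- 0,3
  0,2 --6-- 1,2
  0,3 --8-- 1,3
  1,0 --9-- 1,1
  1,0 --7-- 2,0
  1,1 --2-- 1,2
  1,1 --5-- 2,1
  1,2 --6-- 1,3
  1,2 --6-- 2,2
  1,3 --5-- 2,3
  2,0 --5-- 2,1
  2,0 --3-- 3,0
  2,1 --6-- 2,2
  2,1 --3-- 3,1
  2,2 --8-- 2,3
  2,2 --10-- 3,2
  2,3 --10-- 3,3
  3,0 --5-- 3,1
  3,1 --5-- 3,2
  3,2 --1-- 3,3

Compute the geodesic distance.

Shortest path: 3,2 → 3,1 → 2,1 → 1,1 → 0,1, total weight = 21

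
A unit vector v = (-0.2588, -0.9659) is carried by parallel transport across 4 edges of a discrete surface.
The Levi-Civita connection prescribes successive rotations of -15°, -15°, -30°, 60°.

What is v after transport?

Total rotation: (-15°) + (-15°) + (-30°) + 60° = 0°. Final vector: (-0.2588, -0.9659)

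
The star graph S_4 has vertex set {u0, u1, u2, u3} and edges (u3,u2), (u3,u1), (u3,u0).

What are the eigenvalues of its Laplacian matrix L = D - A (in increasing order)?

The star S_4 is the complete bipartite graph K_{1,3} (one hub of degree 3, 3 leaves of degree 1). The Laplacian spectrum of K_{p,q} is 0, p (multiplicity q−1), q (multiplicity p−1), p+q. With p = 1, q = 3: 0 once, 1 with multiplicity 2, and 4 once. (Check: trace L = sum of degrees = 6 = 2·1 + 4.)
Laplacian eigenvalues (increasing order): [0.0, 1.0, 1.0, 4.0]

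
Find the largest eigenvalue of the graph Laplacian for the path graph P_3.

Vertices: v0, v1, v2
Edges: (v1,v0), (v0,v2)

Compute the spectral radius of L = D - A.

The path graph P_n has Laplacian eigenvalues λ_k = 2 − 2cos(kπ/n), k = 0, 1, …, n−1. Here n = 3:
k=0: 2 − 2cos(0) = 0.0; k=1: 2 − 2cos(π/3) = 1.0; k=2: 2 − 2cos(2π/3) = 3.0.
Laplacian eigenvalues: [0.0, 1.0, 3.0]. Largest eigenvalue (spectral radius) = 3.0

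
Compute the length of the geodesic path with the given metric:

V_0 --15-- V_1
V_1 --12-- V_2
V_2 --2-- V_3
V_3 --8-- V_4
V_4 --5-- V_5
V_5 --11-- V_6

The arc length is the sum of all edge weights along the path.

Arc length = 15 + 12 + 2 + 8 + 5 + 11 = 53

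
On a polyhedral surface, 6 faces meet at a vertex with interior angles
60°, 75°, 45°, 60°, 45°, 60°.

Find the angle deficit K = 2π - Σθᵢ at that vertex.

Sum of angles = 345°. K = 360° - 345° = 15°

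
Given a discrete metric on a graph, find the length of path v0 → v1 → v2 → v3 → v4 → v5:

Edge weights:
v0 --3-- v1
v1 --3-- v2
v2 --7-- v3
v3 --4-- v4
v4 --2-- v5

Arc length = 3 + 3 + 7 + 4 + 2 = 19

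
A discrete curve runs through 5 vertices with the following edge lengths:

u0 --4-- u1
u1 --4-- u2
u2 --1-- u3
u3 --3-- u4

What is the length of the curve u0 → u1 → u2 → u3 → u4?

Arc length = 4 + 4 + 1 + 3 = 12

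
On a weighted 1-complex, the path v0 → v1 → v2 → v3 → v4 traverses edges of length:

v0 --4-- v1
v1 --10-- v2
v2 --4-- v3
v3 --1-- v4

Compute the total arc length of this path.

Arc length = 4 + 10 + 4 + 1 = 19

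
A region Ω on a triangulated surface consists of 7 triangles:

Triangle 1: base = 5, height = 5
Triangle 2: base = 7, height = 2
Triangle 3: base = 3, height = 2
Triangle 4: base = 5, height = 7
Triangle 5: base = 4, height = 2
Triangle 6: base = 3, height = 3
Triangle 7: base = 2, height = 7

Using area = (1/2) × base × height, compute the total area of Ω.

(1/2)×5×5 + (1/2)×7×2 + (1/2)×3×2 + (1/2)×5×7 + (1/2)×4×2 + (1/2)×3×3 + (1/2)×2×7 = 55.5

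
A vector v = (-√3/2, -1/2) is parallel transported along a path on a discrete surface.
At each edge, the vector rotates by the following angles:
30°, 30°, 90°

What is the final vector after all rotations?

Total rotation: 30° + 30° + 90° = 150°. Final vector: (1, 0)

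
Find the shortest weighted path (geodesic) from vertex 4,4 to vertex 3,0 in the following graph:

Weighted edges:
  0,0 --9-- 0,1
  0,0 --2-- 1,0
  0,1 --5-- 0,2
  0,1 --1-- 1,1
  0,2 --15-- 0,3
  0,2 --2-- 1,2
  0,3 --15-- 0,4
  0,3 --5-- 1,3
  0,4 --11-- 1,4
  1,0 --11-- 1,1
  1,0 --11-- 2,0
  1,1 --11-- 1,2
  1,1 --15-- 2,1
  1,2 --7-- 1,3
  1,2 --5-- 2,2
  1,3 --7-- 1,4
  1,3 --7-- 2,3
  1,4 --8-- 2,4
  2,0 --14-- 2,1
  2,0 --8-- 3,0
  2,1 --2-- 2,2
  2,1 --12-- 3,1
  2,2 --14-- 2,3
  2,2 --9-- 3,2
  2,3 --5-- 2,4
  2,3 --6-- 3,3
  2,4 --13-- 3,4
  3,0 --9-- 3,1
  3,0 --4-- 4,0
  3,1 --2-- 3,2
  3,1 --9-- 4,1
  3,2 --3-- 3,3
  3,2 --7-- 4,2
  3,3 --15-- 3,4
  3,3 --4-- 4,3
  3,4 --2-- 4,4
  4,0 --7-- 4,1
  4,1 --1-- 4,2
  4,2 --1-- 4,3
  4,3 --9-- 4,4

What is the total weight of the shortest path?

Shortest path: 4,4 → 4,3 → 4,2 → 4,1 → 4,0 → 3,0, total weight = 22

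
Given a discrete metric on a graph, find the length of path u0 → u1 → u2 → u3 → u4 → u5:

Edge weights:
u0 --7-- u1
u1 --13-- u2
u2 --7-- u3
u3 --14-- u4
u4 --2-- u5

Arc length = 7 + 13 + 7 + 14 + 2 = 43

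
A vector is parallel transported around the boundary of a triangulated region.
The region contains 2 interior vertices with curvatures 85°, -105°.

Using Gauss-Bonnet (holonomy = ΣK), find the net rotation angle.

Holonomy = total enclosed curvature = 85° + (-105°) = -20°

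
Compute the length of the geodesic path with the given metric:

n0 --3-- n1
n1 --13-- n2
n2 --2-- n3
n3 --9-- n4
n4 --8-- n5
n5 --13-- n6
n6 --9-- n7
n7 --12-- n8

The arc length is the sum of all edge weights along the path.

Arc length = 3 + 13 + 2 + 9 + 8 + 13 + 9 + 12 = 69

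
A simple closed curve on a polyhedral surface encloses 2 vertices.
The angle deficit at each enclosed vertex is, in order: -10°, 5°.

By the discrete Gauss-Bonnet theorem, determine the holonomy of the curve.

Holonomy = total enclosed curvature = (-10°) + 5° = -5°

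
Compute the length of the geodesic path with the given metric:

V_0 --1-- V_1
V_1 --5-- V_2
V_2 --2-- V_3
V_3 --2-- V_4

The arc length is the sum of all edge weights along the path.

Arc length = 1 + 5 + 2 + 2 = 10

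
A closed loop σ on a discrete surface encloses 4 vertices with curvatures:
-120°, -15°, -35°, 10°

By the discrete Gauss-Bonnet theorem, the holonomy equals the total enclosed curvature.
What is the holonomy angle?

Holonomy = total enclosed curvature = (-120°) + (-15°) + (-35°) + 10° = -160°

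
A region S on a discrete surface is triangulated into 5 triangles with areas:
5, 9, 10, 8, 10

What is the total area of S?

5 + 9 + 10 + 8 + 10 = 42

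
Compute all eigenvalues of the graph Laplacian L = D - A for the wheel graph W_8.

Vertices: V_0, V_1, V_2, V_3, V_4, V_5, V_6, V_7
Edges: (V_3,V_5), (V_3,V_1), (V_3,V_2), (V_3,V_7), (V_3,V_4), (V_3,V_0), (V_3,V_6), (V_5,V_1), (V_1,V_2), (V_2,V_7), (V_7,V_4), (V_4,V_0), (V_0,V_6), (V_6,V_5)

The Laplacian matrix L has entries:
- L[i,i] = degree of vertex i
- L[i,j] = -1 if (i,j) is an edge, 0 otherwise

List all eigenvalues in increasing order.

The wheel W_8 is the join K_1 ∨ C_7 (a hub joined to every vertex of a cycle of length 7). For a join G ∨ H (G on p vertices, H on q vertices) the Laplacian spectrum is 0, p+q, the eigenvalues of L(G) other than one 0 each shifted by +q, and the eigenvalues of L(H) other than one 0 each shifted by +p. With G = K_1 (p = 1, nothing left after dropping its 0) and H = C_7 (q = 7, eigenvalues 2 − 2cos(2πk/7), k = 0, …, 6; drop k = 0), the spectrum of W_8 is 0, 8, and 1 + (2 − 2cos(2πk/7)) = 3 − 2cos(2πk/7) for k = 1, …, 6:
k=1: 3 − 2cos(2π/7) = 1.753; k=2: 3 − 2cos(4π/7) = 3.445; k=3: 3 − 2cos(6π/7) = 4.8019; k=4: 3 − 2cos(8π/7) = 4.8019; k=5: 3 − 2cos(10π/7) = 3.445; k=6: 3 − 2cos(12π/7) = 1.753.
Laplacian eigenvalues (increasing order): [0.0, 1.753, 1.753, 3.445, 3.445, 4.8019, 4.8019, 8.0]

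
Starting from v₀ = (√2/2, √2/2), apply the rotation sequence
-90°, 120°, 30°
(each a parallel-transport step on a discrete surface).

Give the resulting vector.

Total rotation: (-90°) + 120° + 30° = 60°. Final vector: (-0.2588, 0.9659)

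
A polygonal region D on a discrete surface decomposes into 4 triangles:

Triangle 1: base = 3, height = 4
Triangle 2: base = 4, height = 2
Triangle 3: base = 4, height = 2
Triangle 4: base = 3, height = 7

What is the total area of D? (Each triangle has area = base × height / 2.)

(1/2)×3×4 + (1/2)×4×2 + (1/2)×4×2 + (1/2)×3×7 = 24.5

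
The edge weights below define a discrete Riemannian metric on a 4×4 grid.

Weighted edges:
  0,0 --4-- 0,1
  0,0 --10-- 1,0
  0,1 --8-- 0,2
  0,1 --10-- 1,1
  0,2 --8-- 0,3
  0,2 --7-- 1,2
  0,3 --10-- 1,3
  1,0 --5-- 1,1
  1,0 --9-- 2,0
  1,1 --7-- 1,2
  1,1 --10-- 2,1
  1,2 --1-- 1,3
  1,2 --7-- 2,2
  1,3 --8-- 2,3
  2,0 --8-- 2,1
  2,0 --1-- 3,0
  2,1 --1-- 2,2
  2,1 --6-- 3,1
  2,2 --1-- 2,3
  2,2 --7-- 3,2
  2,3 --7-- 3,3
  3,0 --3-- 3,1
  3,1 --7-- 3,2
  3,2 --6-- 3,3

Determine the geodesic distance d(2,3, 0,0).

Shortest path: 2,3 → 2,2 → 2,1 → 1,1 → 0,1 → 0,0, total weight = 26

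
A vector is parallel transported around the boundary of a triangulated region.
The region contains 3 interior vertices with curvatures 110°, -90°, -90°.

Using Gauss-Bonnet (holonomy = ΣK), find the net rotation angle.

Holonomy = total enclosed curvature = 110° + (-90°) + (-90°) = -70°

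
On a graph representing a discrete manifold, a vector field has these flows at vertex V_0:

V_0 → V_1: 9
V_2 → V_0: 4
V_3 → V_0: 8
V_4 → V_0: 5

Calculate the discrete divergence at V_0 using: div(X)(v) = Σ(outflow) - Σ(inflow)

Divergence = sum of outgoing flows = 9 + (-4) + (-8) + (-5) = -8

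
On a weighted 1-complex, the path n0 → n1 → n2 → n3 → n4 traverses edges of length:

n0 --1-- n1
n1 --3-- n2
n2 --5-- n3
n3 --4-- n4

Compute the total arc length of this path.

Arc length = 1 + 3 + 5 + 4 = 13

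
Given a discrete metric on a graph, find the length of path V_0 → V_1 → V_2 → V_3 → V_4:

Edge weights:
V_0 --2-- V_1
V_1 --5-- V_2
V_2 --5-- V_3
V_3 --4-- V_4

Arc length = 2 + 5 + 5 + 4 = 16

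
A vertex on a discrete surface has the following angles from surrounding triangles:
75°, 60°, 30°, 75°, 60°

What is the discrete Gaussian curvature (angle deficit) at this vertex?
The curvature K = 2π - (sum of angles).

Sum of angles = 300°. K = 360° - 300° = 60° = π/3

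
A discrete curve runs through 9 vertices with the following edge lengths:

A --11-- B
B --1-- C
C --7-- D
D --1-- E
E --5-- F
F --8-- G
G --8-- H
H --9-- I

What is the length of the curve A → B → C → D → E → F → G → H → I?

Arc length = 11 + 1 + 7 + 1 + 5 + 8 + 8 + 9 = 50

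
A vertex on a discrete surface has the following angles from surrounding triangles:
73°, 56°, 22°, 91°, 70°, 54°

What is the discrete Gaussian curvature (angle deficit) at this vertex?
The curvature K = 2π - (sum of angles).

Sum of angles = 366°. K = 360° - 366° = -6° = -π/30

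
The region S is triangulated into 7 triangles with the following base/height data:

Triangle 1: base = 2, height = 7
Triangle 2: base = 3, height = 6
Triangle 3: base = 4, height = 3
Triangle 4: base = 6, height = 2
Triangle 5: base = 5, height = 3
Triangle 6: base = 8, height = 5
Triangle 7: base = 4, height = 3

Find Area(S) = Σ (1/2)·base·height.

(1/2)×2×7 + (1/2)×3×6 + (1/2)×4×3 + (1/2)×6×2 + (1/2)×5×3 + (1/2)×8×5 + (1/2)×4×3 = 61.5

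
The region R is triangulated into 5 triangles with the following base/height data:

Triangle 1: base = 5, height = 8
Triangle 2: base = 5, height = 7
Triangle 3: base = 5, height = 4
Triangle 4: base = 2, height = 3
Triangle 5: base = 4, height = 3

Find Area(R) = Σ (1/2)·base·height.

(1/2)×5×8 + (1/2)×5×7 + (1/2)×5×4 + (1/2)×2×3 + (1/2)×4×3 = 56.5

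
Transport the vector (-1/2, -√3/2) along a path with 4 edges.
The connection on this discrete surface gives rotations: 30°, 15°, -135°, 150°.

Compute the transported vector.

Total rotation: 30° + 15° + (-135°) + 150° = 60°. Final vector: (0.5000, -0.8660)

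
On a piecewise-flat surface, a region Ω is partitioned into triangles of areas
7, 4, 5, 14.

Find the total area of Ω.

7 + 4 + 5 + 14 = 30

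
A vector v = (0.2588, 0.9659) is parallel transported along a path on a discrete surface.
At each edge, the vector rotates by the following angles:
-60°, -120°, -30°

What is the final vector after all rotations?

Total rotation: (-60°) + (-120°) + (-30°) = -210° ≡ 150° (mod 360°). Final vector: (-0.7071, -0.7071)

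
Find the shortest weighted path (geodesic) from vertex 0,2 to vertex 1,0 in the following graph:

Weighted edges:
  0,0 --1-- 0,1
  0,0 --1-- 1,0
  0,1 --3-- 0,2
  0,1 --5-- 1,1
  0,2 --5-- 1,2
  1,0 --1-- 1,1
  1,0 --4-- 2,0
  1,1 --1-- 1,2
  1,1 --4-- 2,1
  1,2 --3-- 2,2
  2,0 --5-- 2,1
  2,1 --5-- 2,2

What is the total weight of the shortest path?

Shortest path: 0,2 → 0,1 → 0,0 → 1,0, total weight = 5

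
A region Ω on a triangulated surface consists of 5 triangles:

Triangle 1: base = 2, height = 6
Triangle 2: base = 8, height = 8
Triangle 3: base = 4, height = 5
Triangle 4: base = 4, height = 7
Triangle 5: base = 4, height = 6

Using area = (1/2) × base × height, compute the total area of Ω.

(1/2)×2×6 + (1/2)×8×8 + (1/2)×4×5 + (1/2)×4×7 + (1/2)×4×6 = 74.0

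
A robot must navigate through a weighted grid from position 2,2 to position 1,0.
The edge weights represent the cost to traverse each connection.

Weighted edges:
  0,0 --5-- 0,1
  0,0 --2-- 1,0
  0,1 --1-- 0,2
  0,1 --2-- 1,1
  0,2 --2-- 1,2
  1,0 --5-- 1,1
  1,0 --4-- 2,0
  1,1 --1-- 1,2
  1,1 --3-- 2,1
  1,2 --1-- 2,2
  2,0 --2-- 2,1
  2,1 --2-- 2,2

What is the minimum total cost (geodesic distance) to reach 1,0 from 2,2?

Shortest path: 2,2 → 1,2 → 1,1 → 1,0, total weight = 7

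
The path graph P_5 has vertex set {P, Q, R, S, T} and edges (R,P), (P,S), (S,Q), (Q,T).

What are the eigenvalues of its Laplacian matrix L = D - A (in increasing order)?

The path graph P_n has Laplacian eigenvalues λ_k = 2 − 2cos(kπ/n), k = 0, 1, …, n−1. Here n = 5:
k=0: 2 − 2cos(0) = 0.0; k=1: 2 − 2cos(π/5) = 0.382; k=2: 2 − 2cos(2π/5) = 1.382; k=3: 2 − 2cos(3π/5) = 2.618; k=4: 2 − 2cos(4π/5) = 3.618.
Laplacian eigenvalues (increasing order): [0.0, 0.382, 1.382, 2.618, 3.618]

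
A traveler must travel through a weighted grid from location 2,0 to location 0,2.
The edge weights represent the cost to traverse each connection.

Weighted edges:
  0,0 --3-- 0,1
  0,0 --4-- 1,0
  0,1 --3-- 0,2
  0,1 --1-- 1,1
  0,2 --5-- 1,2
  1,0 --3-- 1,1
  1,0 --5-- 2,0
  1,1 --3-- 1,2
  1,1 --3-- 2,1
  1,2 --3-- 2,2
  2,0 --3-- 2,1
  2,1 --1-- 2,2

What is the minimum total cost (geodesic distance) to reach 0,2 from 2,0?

Shortest path: 2,0 → 2,1 → 1,1 → 0,1 → 0,2, total weight = 10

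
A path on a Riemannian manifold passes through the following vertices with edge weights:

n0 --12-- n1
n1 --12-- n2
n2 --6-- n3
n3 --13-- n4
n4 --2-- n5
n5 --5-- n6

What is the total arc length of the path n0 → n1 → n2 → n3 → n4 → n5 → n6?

Arc length = 12 + 12 + 6 + 13 + 2 + 5 = 50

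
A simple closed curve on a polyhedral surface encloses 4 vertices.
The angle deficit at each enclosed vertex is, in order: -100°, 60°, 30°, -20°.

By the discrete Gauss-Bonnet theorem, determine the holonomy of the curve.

Holonomy = total enclosed curvature = (-100°) + 60° + 30° + (-20°) = -30°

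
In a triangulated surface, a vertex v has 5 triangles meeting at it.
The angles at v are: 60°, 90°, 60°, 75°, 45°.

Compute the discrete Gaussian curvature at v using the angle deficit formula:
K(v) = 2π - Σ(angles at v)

Sum of angles = 330°. K = 360° - 330° = 30°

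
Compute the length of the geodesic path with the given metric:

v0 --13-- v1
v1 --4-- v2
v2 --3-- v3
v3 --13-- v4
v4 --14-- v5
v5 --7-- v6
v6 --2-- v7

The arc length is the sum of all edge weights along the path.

Arc length = 13 + 4 + 3 + 13 + 14 + 7 + 2 = 56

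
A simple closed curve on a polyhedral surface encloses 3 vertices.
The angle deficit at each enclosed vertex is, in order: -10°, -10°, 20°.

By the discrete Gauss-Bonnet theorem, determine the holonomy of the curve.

Holonomy = total enclosed curvature = (-10°) + (-10°) + 20° = 0°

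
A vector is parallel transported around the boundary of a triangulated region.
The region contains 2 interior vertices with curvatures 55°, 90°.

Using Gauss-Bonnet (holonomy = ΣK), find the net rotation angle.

Holonomy = total enclosed curvature = 55° + 90° = 145°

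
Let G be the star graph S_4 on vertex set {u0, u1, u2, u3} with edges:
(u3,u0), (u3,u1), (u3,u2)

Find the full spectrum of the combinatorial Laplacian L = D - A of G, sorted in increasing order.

The star S_4 is the complete bipartite graph K_{1,3} (one hub of degree 3, 3 leaves of degree 1). The Laplacian spectrum of K_{p,q} is 0, p (multiplicity q−1), q (multiplicity p−1), p+q. With p = 1, q = 3: 0 once, 1 with multiplicity 2, and 4 once. (Check: trace L = sum of degrees = 6 = 2·1 + 4.)
Laplacian eigenvalues (increasing order): [0.0, 1.0, 1.0, 4.0]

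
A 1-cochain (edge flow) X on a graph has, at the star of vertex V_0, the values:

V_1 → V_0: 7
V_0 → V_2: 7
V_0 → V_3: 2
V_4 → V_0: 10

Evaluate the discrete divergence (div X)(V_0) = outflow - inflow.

Divergence = sum of outgoing flows = (-7) + 7 + 2 + (-10) = -8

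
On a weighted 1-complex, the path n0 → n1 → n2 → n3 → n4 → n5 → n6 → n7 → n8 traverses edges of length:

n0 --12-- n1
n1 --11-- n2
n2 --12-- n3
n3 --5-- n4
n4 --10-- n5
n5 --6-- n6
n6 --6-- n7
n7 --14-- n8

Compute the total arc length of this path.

Arc length = 12 + 11 + 12 + 5 + 10 + 6 + 6 + 14 = 76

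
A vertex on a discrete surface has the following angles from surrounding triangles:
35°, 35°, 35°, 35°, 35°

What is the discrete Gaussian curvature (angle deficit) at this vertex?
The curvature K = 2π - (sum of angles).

Sum of angles = 175°. K = 360° - 175° = 185°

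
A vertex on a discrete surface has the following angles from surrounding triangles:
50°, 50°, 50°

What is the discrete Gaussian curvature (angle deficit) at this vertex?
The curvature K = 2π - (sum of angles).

Sum of angles = 150°. K = 360° - 150° = 210°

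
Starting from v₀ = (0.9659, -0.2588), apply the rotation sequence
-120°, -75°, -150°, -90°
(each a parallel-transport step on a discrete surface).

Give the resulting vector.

Total rotation: (-120°) + (-75°) + (-150°) + (-90°) = -435° ≡ -75° (mod 360°). Final vector: (0, -1)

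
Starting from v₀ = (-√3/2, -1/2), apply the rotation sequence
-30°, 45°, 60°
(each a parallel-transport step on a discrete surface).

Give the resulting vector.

Total rotation: (-30°) + 45° + 60° = 75°. Final vector: (0.2588, -0.9659)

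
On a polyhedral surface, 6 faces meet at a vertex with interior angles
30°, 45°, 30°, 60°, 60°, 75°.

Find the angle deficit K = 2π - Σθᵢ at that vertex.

Sum of angles = 300°. K = 360° - 300° = 60°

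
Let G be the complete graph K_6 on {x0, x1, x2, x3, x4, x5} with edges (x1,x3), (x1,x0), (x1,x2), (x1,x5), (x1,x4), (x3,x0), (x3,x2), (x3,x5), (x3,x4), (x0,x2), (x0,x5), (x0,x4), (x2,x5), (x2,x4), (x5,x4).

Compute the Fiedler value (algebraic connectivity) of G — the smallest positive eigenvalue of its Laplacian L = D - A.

For the complete graph K_n, L = nI − J (J = all-ones matrix). J has eigenvalues n (once, eigenvector 𝟙) and 0 (multiplicity n−1), so L has eigenvalues 0 (once) and n (multiplicity n−1). Here n = 6: eigenvalue 0 once and 6 with multiplicity 5.
Laplacian eigenvalues: [0.0, 6.0, 6.0, 6.0, 6.0, 6.0]. Algebraic connectivity (smallest non-zero eigenvalue) = 6.0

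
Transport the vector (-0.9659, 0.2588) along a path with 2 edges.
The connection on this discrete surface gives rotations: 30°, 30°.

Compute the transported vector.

Total rotation: 30° + 30° = 60°. Final vector: (-0.7071, -0.7071)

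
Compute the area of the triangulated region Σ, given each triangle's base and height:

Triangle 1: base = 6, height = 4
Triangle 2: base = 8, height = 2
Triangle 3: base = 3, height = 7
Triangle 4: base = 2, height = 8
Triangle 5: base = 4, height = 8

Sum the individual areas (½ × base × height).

(1/2)×6×4 + (1/2)×8×2 + (1/2)×3×7 + (1/2)×2×8 + (1/2)×4×8 = 54.5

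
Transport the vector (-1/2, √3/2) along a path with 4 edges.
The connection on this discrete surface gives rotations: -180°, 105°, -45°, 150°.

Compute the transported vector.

Total rotation: (-180°) + 105° + (-45°) + 150° = 30°. Final vector: (-0.8660, 0.5000)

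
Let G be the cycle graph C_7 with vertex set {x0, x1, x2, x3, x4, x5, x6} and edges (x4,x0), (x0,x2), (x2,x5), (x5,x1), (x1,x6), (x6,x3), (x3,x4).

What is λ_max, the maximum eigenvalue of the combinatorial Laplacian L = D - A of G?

The cycle graph C_n has Laplacian eigenvalues λ_k = 2 − 2cos(2πk/n), k = 0, 1, …, n−1. Here n = 7:
k=0: 2 − 2cos(0) = 0.0; k=1: 2 − 2cos(2π/7) = 0.753; k=2: 2 − 2cos(4π/7) = 2.445; k=3: 2 − 2cos(6π/7) = 3.8019; k=4: 2 − 2cos(8π/7) = 3.8019; k=5: 2 − 2cos(10π/7) = 2.445; k=6: 2 − 2cos(12π/7) = 0.753.
Laplacian eigenvalues: [0.0, 0.753, 0.753, 2.445, 2.445, 3.8019, 3.8019]. Largest eigenvalue (spectral radius) = 3.8019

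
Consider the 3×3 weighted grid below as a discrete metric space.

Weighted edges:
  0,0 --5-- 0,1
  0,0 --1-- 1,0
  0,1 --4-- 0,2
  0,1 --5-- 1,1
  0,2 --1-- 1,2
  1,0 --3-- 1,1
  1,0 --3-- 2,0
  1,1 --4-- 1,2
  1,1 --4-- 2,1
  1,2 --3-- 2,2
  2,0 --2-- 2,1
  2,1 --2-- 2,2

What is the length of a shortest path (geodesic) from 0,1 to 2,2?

Shortest path: 0,1 → 0,2 → 1,2 → 2,2, total weight = 8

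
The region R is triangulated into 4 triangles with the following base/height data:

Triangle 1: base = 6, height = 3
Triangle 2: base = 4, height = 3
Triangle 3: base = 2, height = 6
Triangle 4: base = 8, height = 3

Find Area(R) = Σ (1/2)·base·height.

(1/2)×6×3 + (1/2)×4×3 + (1/2)×2×6 + (1/2)×8×3 = 33.0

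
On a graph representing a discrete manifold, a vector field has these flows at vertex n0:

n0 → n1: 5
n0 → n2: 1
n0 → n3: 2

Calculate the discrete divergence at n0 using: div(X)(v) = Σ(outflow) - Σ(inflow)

Divergence = sum of outgoing flows = 5 + 1 + 2 = 8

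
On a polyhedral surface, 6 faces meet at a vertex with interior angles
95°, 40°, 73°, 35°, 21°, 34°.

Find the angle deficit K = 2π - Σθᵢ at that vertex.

Sum of angles = 298°. K = 360° - 298° = 62° = 31π/90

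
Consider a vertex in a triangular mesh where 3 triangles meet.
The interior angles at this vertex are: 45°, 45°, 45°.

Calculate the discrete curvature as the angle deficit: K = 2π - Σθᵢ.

Sum of angles = 135°. K = 360° - 135° = 225°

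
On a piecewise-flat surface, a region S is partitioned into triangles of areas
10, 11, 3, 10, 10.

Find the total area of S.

10 + 11 + 3 + 10 + 10 = 44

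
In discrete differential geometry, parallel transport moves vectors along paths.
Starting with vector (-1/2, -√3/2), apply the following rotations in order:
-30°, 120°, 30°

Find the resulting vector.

Total rotation: (-30°) + 120° + 30° = 120°. Final vector: (1, 0)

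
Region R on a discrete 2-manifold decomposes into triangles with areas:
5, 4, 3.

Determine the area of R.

5 + 4 + 3 = 12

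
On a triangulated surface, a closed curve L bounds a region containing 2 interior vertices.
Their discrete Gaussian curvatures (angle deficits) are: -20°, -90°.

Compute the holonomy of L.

Holonomy = total enclosed curvature = (-20°) + (-90°) = -110°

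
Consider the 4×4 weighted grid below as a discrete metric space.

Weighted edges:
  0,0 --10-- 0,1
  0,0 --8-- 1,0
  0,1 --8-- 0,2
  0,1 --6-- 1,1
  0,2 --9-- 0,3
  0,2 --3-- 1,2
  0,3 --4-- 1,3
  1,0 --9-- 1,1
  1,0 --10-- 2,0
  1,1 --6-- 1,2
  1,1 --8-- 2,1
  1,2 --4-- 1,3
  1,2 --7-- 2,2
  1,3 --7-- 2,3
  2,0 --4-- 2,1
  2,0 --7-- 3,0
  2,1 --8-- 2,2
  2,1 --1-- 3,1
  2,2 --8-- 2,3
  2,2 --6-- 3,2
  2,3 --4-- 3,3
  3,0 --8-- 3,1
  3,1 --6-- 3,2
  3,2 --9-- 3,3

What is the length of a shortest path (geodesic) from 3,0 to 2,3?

Shortest path: 3,0 → 3,1 → 2,1 → 2,2 → 2,3, total weight = 25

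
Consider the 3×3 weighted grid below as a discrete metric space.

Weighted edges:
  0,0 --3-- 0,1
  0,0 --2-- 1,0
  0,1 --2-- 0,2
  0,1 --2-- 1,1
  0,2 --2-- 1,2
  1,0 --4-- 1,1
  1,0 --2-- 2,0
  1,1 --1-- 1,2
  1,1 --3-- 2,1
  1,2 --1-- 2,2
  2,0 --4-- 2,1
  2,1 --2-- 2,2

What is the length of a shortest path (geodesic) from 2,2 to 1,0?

Shortest path: 2,2 → 1,2 → 1,1 → 1,0, total weight = 6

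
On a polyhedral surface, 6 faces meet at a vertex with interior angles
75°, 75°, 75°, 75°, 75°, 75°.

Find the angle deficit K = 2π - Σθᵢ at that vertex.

Sum of angles = 450°. K = 360° - 450° = -90° = -π/2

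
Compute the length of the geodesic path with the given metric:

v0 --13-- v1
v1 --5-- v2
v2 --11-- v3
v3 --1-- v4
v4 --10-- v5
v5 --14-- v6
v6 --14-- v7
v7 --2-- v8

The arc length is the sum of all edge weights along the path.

Arc length = 13 + 5 + 11 + 1 + 10 + 14 + 14 + 2 = 70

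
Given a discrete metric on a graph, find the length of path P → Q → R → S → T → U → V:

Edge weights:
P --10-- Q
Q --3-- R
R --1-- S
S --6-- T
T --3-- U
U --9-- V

Arc length = 10 + 3 + 1 + 6 + 3 + 9 = 32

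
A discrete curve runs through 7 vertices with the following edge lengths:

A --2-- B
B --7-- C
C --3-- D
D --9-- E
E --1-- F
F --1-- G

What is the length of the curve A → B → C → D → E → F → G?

Arc length = 2 + 7 + 3 + 9 + 1 + 1 = 23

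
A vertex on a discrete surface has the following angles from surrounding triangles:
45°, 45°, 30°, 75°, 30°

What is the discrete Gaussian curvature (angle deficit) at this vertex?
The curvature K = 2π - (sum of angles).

Sum of angles = 225°. K = 360° - 225° = 135° = 3π/4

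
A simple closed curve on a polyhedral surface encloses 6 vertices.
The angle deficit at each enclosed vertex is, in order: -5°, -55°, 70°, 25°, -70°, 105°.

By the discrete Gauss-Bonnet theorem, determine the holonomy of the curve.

Holonomy = total enclosed curvature = (-5°) + (-55°) + 70° + 25° + (-70°) + 105° = 70°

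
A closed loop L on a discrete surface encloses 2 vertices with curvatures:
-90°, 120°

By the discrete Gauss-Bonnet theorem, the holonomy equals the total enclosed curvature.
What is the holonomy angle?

Holonomy = total enclosed curvature = (-90°) + 120° = 30°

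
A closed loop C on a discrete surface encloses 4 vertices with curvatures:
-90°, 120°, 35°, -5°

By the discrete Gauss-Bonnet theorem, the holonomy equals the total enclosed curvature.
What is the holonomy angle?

Holonomy = total enclosed curvature = (-90°) + 120° + 35° + (-5°) = 60°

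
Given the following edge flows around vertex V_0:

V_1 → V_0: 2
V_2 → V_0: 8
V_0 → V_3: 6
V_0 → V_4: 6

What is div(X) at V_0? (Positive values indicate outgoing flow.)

Divergence = sum of outgoing flows = (-2) + (-8) + 6 + 6 = 2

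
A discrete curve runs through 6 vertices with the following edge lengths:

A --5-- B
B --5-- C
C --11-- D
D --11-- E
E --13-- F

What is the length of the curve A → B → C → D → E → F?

Arc length = 5 + 5 + 11 + 11 + 13 = 45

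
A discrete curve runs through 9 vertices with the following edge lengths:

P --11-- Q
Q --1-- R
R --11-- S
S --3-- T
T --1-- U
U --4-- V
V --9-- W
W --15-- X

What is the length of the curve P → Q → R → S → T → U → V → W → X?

Arc length = 11 + 1 + 11 + 3 + 1 + 4 + 9 + 15 = 55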